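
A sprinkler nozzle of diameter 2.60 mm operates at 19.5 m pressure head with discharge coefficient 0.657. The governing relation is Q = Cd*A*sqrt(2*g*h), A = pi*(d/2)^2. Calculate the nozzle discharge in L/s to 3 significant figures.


A = pi*(2.60e-3/2)^2 = 5.3093e-06 m^2
Q = 0.657 * 5.3093e-06 * sqrt(2*9.81*19.5) * 1000 = 0.0682 L/s
Therefore the nozzle discharge = 0.0682 L/s.


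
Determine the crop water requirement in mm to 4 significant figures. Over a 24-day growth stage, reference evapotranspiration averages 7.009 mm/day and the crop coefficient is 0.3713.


Approach: apply the crop water requirement relation, CWR = ET0 * Kc * days.
CWR = 7.009 * 0.3713 * 24 = 62.46 mm
Therefore the crop water requirement = 62.46 mm.


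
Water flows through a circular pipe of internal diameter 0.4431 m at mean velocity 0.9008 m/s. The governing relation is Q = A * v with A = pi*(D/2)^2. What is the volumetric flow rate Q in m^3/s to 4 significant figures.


A = pi*(0.4431/2)^2 = 0.154203 m^2
Q = 0.154203 * 0.9008 = 0.1389 m^3/s
Therefore the volumetric flow rate Q = 0.1389 m^3/s.


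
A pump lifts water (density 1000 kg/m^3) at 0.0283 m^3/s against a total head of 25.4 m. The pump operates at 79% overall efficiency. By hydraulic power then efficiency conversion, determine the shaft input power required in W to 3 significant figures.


Approach: apply hydraulic power then efficiency conversion, P = rho*g*Q*H; P_in = P/eta.
Step 1 — hydraulic power (P = rho*g*Q*H):
  P = 1000 * 9.81 * 0.0283 * 25.4 = 7051.6 W
Step 2 — input power: P_in = P/eta = 7051.6 / 0.79 = 8930 W
Therefore the shaft input power required = 8930 W.


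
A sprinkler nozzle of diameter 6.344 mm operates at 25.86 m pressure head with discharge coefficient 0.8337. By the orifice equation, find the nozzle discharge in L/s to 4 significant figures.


Approach: apply the orifice equation, Q = Cd*A*sqrt(2*g*h), A = pi*(d/2)^2.
A = pi*(6.344e-3/2)^2 = 3.16094e-05 m^2
Q = 0.8337 * 3.16094e-05 * sqrt(2*9.81*25.86) * 1000 = 0.5936 L/s
Therefore the nozzle discharge = 0.5936 L/s.


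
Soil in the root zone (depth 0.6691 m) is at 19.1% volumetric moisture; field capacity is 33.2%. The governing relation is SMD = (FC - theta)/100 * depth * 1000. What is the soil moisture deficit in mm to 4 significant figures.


SMD = (33.2 - 19.1)/100 * 0.6691 * 1000 = 94.34 mm
Therefore the soil moisture deficit = 94.34 mm.


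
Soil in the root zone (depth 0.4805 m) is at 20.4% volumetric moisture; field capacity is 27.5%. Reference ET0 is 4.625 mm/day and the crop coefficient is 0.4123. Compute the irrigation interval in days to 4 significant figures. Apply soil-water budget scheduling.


Approach: apply soil-water budget scheduling, SMD = (FC-theta)/100*depth*1000; ETc = ET0*Kc; interval = SMD/ETc.
Step 1 — soil moisture deficit:
  SMD = (27.5 - 20.4)/100 * 0.4805 * 1000 = 34.1155 mm
Step 2 — daily crop ET (ETc = ET0*Kc):
  ETc = 4.625 * 0.4123 = 1.90689 mm/day
Step 3 — irrigation interval (SMD/ETc):
  interval = 34.1155 / 1.90689 = 17.89 days
Therefore the irrigation interval = 17.89 days.


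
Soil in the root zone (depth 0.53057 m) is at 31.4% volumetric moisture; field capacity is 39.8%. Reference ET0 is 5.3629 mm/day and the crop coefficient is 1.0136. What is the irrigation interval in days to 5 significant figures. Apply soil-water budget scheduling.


Approach: apply soil-water budget scheduling, SMD = (FC-theta)/100*depth*1000; ETc = ET0*Kc; interval = SMD/ETc.
Step 1 — soil moisture deficit:
  SMD = (39.8 - 31.4)/100 * 0.53057 * 1000 = 44.56788 mm
Step 2 — daily crop ET (ETc = ET0*Kc):
  ETc = 5.3629 * 1.0136 = 5.435835 mm/day
Step 3 — irrigation interval (SMD/ETc):
  interval = 44.56788 / 5.435835 = 8.1989 days
Therefore the irrigation interval = 8.1989 days.


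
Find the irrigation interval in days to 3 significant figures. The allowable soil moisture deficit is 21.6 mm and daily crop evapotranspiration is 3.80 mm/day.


Approach: apply the irrigation interval relation, interval = SMD / ETc.
interval = 21.6 / 3.80 = 5.68 days
Therefore the irrigation interval = 5.68 days.


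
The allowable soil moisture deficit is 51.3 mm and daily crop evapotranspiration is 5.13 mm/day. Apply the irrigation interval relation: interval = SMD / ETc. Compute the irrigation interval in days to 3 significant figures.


interval = 51.3 / 5.13 = 10.0 days
Therefore the irrigation interval = 10.0 days.


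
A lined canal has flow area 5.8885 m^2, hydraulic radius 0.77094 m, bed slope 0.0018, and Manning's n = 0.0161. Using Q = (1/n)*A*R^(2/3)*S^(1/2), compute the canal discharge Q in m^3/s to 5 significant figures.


Q = (1/0.0161) * 5.8885 * 0.77094^(2/3) * 0.0018^(1/2) = 13.047 m^3/s
Therefore the canal discharge Q = 13.047 m^3/s.


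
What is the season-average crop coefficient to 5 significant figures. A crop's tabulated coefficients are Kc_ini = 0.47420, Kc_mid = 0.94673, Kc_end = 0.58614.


Approach: apply a simple seasonal average, Kc_avg = (Kc_ini + Kc_mid + Kc_end)/3.
Kc_avg = (0.47420 + 0.94673 + 0.58614)/3 = 0.66902
Therefore the season-average crop coefficient = 0.66902.


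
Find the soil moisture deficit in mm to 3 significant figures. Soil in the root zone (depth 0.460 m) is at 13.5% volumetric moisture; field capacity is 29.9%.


Approach: apply the soil moisture deficit relation, SMD = (FC - theta)/100 * depth * 1000.
SMD = (29.9 - 13.5)/100 * 0.460 * 1000 = 75.4 mm
Therefore the soil moisture deficit = 75.4 mm.


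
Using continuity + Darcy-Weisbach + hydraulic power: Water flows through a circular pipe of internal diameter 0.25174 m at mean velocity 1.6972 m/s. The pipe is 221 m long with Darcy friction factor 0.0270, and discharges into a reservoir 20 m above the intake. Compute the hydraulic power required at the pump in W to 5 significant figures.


Approach: apply continuity + Darcy-Weisbach + hydraulic power, Q = A*v; hf = f*(L/D)*(v^2/(2g)); H = static + hf; P = rho*g*Q*H.
Step 1 — flow rate (continuity, Q = A*v):
  A = pi*(0.25174/2)^2 = 0.04977306 m^2
  Q = 0.04977306 * 1.6972 = 0.08447484 m^3/s
Step 2 — friction head loss (Darcy-Weisbach):
  hf = 0.0270 * (221/0.25174) * (1.6972^2 / (2*9.81))
  hf = 3.479933 m
Step 3 — total head: H = 20 + 3.479933 = 23.47993 m
Step 4 — hydraulic power (P = rho*g*Q*H):
  P = 1000 * 9.81 * 0.08447484 * 23.47993 = 19458 W
Therefore the hydraulic power required at the pump = 19458 W.


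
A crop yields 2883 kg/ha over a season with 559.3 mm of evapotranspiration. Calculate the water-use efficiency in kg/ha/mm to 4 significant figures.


Approach: apply the water-use efficiency ratio, WUE = yield/ET.
WUE = 2883 / 559.3 = 5.155 kg/ha/mm
Therefore the water-use efficiency = 5.155 kg/ha/mm.


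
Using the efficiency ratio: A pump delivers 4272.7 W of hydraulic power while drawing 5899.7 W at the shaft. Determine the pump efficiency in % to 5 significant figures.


Approach: apply the efficiency ratio, eta = (P_out/P_in)*100.
eta = (4272.7 / 5899.7) * 100 = 72.422 %
Therefore the pump efficiency = 72.422 %.


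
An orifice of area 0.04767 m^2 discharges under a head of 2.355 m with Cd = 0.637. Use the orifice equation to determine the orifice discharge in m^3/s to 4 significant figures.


Approach: apply the orifice equation, Q = Cd*A*sqrt(2*g*h).
Q = 0.637 * 0.04767 * sqrt(2*9.81*2.355) = 0.2064 m^3/s
Therefore the orifice discharge = 0.2064 m^3/s.


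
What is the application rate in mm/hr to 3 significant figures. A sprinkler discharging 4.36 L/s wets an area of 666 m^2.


Approach: apply the application rate relation, rate = (Q/A)*3600.
rate = (4.36 / 666) * 3600 = 23.6 mm/hr
Therefore the application rate = 23.6 mm/hr.


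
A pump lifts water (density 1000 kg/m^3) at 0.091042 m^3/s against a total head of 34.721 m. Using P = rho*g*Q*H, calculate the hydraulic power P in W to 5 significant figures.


P = 1000 * 9.81 * 0.091042 * 34.721 = 31010 W
Therefore the hydraulic power P = 31010 W.


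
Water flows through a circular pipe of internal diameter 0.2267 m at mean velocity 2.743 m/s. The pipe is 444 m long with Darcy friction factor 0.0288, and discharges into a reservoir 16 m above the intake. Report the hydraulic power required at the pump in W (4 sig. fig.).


Approach: apply continuity + Darcy-Weisbach + hydraulic power, Q = A*v; hf = f*(L/D)*(v^2/(2g)); H = static + hf; P = rho*g*Q*H.
Step 1 — flow rate (continuity, Q = A*v):
  A = pi*(0.2267/2)^2 = 0.0403639 m^2
  Q = 0.0403639 * 2.743 = 0.110718 m^3/s
Step 2 — friction head loss (Darcy-Weisbach):
  hf = 0.0288 * (444/0.2267) * (2.743^2 / (2*9.81))
  hf = 21.6310 m
Step 3 — total head: H = 16 + 21.6310 = 37.6310 m
Step 4 — hydraulic power (P = rho*g*Q*H):
  P = 1000 * 9.81 * 0.110718 * 37.6310 = 40870 W
Therefore the hydraulic power required at the pump = 40870 W.


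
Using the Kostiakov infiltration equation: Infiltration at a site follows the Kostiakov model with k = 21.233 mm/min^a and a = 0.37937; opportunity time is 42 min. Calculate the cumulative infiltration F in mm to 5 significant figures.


Approach: apply the Kostiakov infiltration equation, F = k*t^a.
F = 21.233 * 42^0.37937 = 87.664 mm
Therefore the cumulative infiltration F = 87.664 mm.


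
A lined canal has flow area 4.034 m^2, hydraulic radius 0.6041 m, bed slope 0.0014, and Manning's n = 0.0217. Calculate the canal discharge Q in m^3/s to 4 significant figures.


Approach: apply Manning's equation, Q = (1/n)*A*R^(2/3)*S^(1/2).
Q = (1/0.0217) * 4.034 * 0.6041^(2/3) * 0.0014^(1/2) = 4.971 m^3/s
Therefore the canal discharge Q = 4.971 m^3/s.


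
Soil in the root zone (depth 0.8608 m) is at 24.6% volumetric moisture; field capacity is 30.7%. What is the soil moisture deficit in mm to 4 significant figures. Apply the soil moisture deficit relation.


Approach: apply the soil moisture deficit relation, SMD = (FC - theta)/100 * depth * 1000.
SMD = (30.7 - 24.6)/100 * 0.8608 * 1000 = 52.51 mm
Therefore the soil moisture deficit = 52.51 mm.


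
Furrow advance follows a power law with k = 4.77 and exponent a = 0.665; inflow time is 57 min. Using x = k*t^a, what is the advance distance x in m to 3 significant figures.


x = 4.77 * 57^0.665 = 70.2 m
Therefore the advance distance x = 70.2 m.


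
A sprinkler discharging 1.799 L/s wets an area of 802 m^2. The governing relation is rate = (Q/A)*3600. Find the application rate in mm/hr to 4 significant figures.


rate = (1.799 / 802) * 3600 = 8.075 mm/hr
Therefore the application rate = 8.075 mm/hr.


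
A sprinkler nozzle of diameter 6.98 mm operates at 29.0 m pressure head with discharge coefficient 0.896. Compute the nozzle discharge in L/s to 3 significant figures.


Approach: apply the orifice equation, Q = Cd*A*sqrt(2*g*h), A = pi*(d/2)^2.
A = pi*(6.98e-3/2)^2 = 3.8265e-05 m^2
Q = 0.896 * 3.8265e-05 * sqrt(2*9.81*29.0) * 1000 = 0.818 L/s
Therefore the nozzle discharge = 0.818 L/s.


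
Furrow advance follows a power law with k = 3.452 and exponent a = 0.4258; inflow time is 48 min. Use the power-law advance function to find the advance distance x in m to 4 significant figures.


Approach: apply the power-law advance function, x = k*t^a.
x = 3.452 * 48^0.4258 = 17.94 m
Therefore the advance distance x = 17.94 m.


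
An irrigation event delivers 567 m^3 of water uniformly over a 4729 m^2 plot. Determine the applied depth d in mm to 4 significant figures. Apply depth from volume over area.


Approach: apply depth from volume over area, d = (V/A)*1000.
d = (567 / 4729) * 1000 = 119.9 mm
Therefore the applied depth d = 119.9 mm.


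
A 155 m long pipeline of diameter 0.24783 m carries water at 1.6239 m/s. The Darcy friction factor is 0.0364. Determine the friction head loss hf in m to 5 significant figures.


Approach: apply the Darcy-Weisbach equation, hf = f*(L/D)*(v^2/(2g)).
hf = 0.0364 * (155/0.24783) * (1.6239^2 / (2*9.81))
hf = 3.0598 m
Therefore the friction head loss hf = 3.0598 m.


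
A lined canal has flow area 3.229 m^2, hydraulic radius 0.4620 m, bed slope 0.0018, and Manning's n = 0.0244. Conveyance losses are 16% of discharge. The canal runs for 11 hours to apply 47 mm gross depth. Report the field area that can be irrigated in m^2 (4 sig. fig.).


Approach: apply Manning's equation with a conveyance and depth budget, Q = (1/n)*A*R^(2/3)*S^(1/2); Q_field = Q*(1-loss); Area = Q_field*t/(d/1000).
Step 1 — canal discharge (Manning's equation):
  Q = (1/0.0244) * 3.229 * 0.4620^(2/3) * 0.0018^(1/2) = 3.35539 m^3/s
Step 2 — delivered flow: Q_field = 3.35539*(1 - 16/100) = 2.81852 m^3/s
Step 3 — volume delivered: V = 2.81852 * 11*3600 = 111614 m^3
Step 4 — area served: A = V / (depth/1000) = 111614 / 0.047 = 2375000 m^2
Therefore the field area that can be irrigated = 2375000 m^2.


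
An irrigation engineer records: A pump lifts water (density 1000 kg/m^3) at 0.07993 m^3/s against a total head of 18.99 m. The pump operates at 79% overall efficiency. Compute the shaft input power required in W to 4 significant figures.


Approach: apply hydraulic power then efficiency conversion, P = rho*g*Q*H; P_in = P/eta.
Step 1 — hydraulic power (P = rho*g*Q*H):
  P = 1000 * 9.81 * 0.07993 * 18.99 = 14890.3 W
Step 2 — input power: P_in = P/eta = 14890.3 / 0.79 = 18850 W
Therefore the shaft input power required = 18850 W.


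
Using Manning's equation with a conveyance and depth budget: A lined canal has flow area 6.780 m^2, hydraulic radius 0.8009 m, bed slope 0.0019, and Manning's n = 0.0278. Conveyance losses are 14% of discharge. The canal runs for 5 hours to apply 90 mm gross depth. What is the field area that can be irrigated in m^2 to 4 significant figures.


Approach: apply Manning's equation with a conveyance and depth budget, Q = (1/n)*A*R^(2/3)*S^(1/2); Q_field = Q*(1-loss); Area = Q_field*t/(d/1000).
Step 1 — canal discharge (Manning's equation):
  Q = (1/0.0278) * 6.780 * 0.8009^(2/3) * 0.0019^(1/2) = 9.16813 m^3/s
Step 2 — delivered flow: Q_field = 9.16813*(1 - 14/100) = 7.88459 m^3/s
Step 3 — volume delivered: V = 7.88459 * 5*3600 = 141923 m^3
Step 4 — area served: A = V / (depth/1000) = 141923 / 0.09 = 1577000 m^2
Therefore the field area that can be irrigated = 1577000 m^2.


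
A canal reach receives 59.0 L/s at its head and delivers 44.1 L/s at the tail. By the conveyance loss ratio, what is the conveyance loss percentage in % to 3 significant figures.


Approach: apply the conveyance loss ratio, loss% = ((Q_head - Q_tail)/Q_head)*100.
loss = ((59.0 - 44.1)/59.0)*100 = 25.3 %
Therefore the conveyance loss percentage = 25.3 %.


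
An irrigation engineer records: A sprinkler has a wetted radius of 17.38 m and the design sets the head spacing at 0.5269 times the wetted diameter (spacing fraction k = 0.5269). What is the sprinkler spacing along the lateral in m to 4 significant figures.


Approach: apply the sprinkler spacing rule (spacing as a fraction of wetted diameter), S = k*(2*R).
S = 0.5269 * (2 * 17.38) = 18.32 m
Therefore the sprinkler spacing along the lateral = 18.32 m.


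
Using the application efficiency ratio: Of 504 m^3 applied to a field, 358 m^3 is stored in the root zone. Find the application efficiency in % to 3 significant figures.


Approach: apply the application efficiency ratio, Ea = (stored/applied)*100.
Ea = (358/504)*100 = 71.0 %
Therefore the application efficiency = 71.0 %.


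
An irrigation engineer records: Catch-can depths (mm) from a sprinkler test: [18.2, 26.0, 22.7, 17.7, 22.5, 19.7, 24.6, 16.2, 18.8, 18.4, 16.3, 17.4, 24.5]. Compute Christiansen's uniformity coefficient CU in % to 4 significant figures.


Approach: apply Christiansen's uniformity coefficient, CU = (1 - mean_abs_deviation/mean)*100.
mean = 20.2308 mm
mean |d_i - mean| = 2.94556 mm
CU = (1 - 2.94556/20.2308)*100 = 85.44 %
Therefore Christiansen's uniformity coefficient CU = 85.44 %.


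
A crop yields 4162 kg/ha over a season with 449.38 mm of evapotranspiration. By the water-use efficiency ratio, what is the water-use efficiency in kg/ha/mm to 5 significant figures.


Approach: apply the water-use efficiency ratio, WUE = yield/ET.
WUE = 4162 / 449.38 = 9.2616 kg/ha/mm
Therefore the water-use efficiency = 9.2616 kg/ha/mm.


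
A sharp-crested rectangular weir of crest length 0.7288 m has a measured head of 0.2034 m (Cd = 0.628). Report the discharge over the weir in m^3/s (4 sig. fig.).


Approach: apply the rectangular weir equation, Q = (2/3)*Cd*L*sqrt(2g)*H^1.5.
Q = (2/3)*0.628*0.7288*sqrt(2*9.81)*0.2034^1.5 = 0.1240 m^3/s
Therefore the discharge over the weir = 0.1240 m^3/s.


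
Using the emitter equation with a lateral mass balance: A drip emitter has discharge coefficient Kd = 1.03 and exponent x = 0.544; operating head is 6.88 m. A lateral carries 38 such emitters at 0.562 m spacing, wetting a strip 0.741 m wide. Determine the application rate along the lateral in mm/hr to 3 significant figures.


Approach: apply the emitter equation with a lateral mass balance, q = Kd*h^x; Q = n*q; rate = Q/(n*spacing*width).
Step 1 — single emitter flow (q = Kd*h^x):
  q = 1.03 * 6.88^0.544 = 2.9409 L/hr
Step 2 — total lateral flow: Q = 38 * 2.9409 = 111.76 L/hr
Step 3 — wetted area: A = 38 * 0.562 * 0.741 = 15.825 m^2
Step 4 — application rate: Q/A = 111.76/15.825 = 7.06 mm/hr
Therefore the application rate along the lateral = 7.06 mm/hr.


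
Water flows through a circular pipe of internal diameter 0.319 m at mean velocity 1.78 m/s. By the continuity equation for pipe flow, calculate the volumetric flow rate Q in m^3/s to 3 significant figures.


Approach: apply the continuity equation for pipe flow, Q = A * v with A = pi*(D/2)^2.
A = pi*(0.319/2)^2 = 0.079923 m^2
Q = 0.079923 * 1.78 = 0.142 m^3/s
Therefore the volumetric flow rate Q = 0.142 m^3/s.


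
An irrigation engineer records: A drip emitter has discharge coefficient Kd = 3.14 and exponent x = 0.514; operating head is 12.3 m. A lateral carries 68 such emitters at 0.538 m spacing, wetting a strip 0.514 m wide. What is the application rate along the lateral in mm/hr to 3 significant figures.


Approach: apply the emitter equation with a lateral mass balance, q = Kd*h^x; Q = n*q; rate = Q/(n*spacing*width).
Step 1 — single emitter flow (q = Kd*h^x):
  q = 3.14 * 12.3^0.514 = 11.406 L/hr
Step 2 — total lateral flow: Q = 68 * 11.406 = 775.62 L/hr
Step 3 — wetted area: A = 68 * 0.538 * 0.514 = 18.804 m^2
Step 4 — application rate: Q/A = 775.62/18.804 = 41.2 mm/hr
Therefore the application rate along the lateral = 41.2 mm/hr.


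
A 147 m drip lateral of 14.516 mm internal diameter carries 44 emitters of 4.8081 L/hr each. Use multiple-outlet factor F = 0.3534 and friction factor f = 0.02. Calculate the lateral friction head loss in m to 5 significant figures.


Approach: apply Darcy-Weisbach with the multiple-outlet F-factor, Q = n*q/(3600*1000) m^3/s; v = Q/A; hf = F*f*(L/D)*(v^2/(2g)).
Q = 44*4.8081/(3600*1000) = 5.876567e-05 m^3/s
A = pi*(14.516e-3/2)^2 = 1.654946e-04 m^2, so v = Q/A = 0.3550912 m/s
hf = 0.3534*0.02*(147/0.014516)*(0.3550912^2/(2*9.81)) = 0.45999 m
Therefore the lateral friction head loss = 0.45999 m.


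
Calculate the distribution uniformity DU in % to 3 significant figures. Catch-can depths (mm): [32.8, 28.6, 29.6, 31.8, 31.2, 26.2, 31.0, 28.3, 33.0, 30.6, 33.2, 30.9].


Approach: apply the low-quarter distribution uniformity, DU = (mean of lowest quarter of readings / overall mean)*100.
sorted lowest 3 of 12: [26.2, 28.3, 28.6] -> mean = 27.700 mm
overall mean = 30.600 mm
DU = (27.700/30.600)*100 = 90.5 %
Therefore the distribution uniformity DU = 90.5 %.


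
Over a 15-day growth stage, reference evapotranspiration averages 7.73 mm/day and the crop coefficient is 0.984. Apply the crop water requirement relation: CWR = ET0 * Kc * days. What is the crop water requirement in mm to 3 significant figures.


CWR = 7.73 * 0.984 * 15 = 114 mm
Therefore the crop water requirement = 114 mm.


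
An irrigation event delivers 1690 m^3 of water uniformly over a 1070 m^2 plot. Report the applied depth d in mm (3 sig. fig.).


Approach: apply depth from volume over area, d = (V/A)*1000.
d = (1690 / 1070) * 1000 = 1580 mm
Therefore the applied depth d = 1580 mm.


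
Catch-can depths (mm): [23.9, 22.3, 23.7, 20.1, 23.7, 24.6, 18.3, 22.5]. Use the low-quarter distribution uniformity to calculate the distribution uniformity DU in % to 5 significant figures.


Approach: apply the low-quarter distribution uniformity, DU = (mean of lowest quarter of readings / overall mean)*100.
sorted lowest 2 of 8: [18.3, 20.1] -> mean = 19.20000 mm
overall mean = 22.38750 mm
DU = (19.20000/22.38750)*100 = 85.762 %
Therefore the distribution uniformity DU = 85.762 %.


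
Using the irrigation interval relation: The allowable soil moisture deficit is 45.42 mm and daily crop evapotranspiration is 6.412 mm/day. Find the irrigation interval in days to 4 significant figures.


Approach: apply the irrigation interval relation, interval = SMD / ETc.
interval = 45.42 / 6.412 = 7.084 days
Therefore the irrigation interval = 7.084 days.


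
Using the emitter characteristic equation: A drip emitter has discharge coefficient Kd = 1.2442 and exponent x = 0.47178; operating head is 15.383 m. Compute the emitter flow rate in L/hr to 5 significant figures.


Approach: apply the emitter characteristic equation, q = Kd * h^x.
q = 1.2442 * 15.383^0.47178 = 4.5176 L/hr
Therefore the emitter flow rate = 4.5176 L/hr.


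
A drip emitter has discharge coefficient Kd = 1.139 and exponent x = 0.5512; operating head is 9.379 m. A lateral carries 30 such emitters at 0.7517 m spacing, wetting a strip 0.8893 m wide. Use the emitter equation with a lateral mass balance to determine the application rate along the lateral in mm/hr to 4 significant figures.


Approach: apply the emitter equation with a lateral mass balance, q = Kd*h^x; Q = n*q; rate = Q/(n*spacing*width).
Step 1 — single emitter flow (q = Kd*h^x):
  q = 1.139 * 9.379^0.5512 = 3.91180 L/hr
Step 2 — total lateral flow: Q = 30 * 3.91180 = 117.354 L/hr
Step 3 — wetted area: A = 30 * 0.7517 * 0.8893 = 20.0546 m^2
Step 4 — application rate: Q/A = 117.354/20.0546 = 5.852 mm/hr
Therefore the application rate along the lateral = 5.852 mm/hr.


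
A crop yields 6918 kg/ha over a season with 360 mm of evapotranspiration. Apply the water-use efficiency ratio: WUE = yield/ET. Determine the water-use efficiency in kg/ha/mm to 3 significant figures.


WUE = 6918 / 360 = 19.2 kg/ha/mm
Therefore the water-use efficiency = 19.2 kg/ha/mm.


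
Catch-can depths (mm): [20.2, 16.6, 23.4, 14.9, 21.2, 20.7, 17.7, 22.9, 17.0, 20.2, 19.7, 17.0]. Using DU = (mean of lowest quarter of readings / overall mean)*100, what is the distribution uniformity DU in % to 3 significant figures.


sorted lowest 3 of 12: [14.9, 16.6, 17.0] -> mean = 16.167 mm
overall mean = 19.292 mm
DU = (16.167/19.292)*100 = 83.8 %
Therefore the distribution uniformity DU = 83.8 %.


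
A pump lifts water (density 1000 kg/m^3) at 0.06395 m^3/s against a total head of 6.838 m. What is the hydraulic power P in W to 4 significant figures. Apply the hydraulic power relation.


Approach: apply the hydraulic power relation, P = rho*g*Q*H.
P = 1000 * 9.81 * 0.06395 * 6.838 = 4290 W
Therefore the hydraulic power P = 4290 W.


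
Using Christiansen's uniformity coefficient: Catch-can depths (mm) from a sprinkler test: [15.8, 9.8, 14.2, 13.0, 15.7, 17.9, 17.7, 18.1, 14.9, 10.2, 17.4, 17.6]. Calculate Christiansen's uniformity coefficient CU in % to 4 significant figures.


Approach: apply Christiansen's uniformity coefficient, CU = (1 - mean_abs_deviation/mean)*100.
mean = 15.1917 mm
mean |d_i - mean| = 2.30972 mm
CU = (1 - 2.30972/15.1917)*100 = 84.80 %
Therefore Christiansen's uniformity coefficient CU = 84.80 %.


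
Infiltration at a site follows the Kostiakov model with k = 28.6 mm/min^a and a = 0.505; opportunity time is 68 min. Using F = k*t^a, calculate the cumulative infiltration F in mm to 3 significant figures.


F = 28.6 * 68^0.505 = 241 mm
Therefore the cumulative infiltration F = 241 mm.


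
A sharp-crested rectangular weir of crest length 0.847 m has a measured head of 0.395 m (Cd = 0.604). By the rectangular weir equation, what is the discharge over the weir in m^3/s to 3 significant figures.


Approach: apply the rectangular weir equation, Q = (2/3)*Cd*L*sqrt(2g)*H^1.5.
Q = (2/3)*0.604*0.847*sqrt(2*9.81)*0.395^1.5 = 0.375 m^3/s
Therefore the discharge over the weir = 0.375 m^3/s.


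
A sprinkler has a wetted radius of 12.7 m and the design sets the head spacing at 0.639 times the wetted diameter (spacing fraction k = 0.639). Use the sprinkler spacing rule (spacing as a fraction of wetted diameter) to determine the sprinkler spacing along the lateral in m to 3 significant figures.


Approach: apply the sprinkler spacing rule (spacing as a fraction of wetted diameter), S = k*(2*R).
S = 0.639 * (2 * 12.7) = 16.2 m
Therefore the sprinkler spacing along the lateral = 16.2 m.


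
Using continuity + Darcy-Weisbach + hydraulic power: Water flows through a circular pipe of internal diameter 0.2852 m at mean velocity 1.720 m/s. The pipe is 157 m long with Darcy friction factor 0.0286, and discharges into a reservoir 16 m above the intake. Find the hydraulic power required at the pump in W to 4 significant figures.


Approach: apply continuity + Darcy-Weisbach + hydraulic power, Q = A*v; hf = f*(L/D)*(v^2/(2g)); H = static + hf; P = rho*g*Q*H.
Step 1 — flow rate (continuity, Q = A*v):
  A = pi*(0.2852/2)^2 = 0.0638835 m^2
  Q = 0.0638835 * 1.720 = 0.109880 m^3/s
Step 2 — friction head loss (Darcy-Weisbach):
  hf = 0.0286 * (157/0.2852) * (1.720^2 / (2*9.81))
  hf = 2.37396 m
Step 3 — total head: H = 16 + 2.37396 = 18.3740 m
Step 4 — hydraulic power (P = rho*g*Q*H):
  P = 1000 * 9.81 * 0.109880 * 18.3740 = 19810 W
Therefore the hydraulic power required at the pump = 19810 W.


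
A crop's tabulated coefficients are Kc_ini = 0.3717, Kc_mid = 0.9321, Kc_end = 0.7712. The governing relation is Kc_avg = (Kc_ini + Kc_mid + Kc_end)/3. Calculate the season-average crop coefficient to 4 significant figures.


Kc_avg = (0.3717 + 0.9321 + 0.7712)/3 = 0.6917
Therefore the season-average crop coefficient = 0.6917.


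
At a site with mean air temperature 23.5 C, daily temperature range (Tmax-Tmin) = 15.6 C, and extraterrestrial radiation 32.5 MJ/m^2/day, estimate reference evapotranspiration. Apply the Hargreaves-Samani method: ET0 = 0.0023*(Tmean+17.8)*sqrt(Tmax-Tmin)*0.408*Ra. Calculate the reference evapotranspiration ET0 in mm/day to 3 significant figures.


ET0 = 0.0023*(23.5+17.8)*sqrt(15.6)*0.408*32.5 = 4.97 mm/day
Therefore the reference evapotranspiration ET0 = 4.97 mm/day.


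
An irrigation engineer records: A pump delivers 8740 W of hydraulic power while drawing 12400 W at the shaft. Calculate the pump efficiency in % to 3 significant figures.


Approach: apply the efficiency ratio, eta = (P_out/P_in)*100.
eta = (8740 / 12400) * 100 = 70.5 %
Therefore the pump efficiency = 70.5 %.


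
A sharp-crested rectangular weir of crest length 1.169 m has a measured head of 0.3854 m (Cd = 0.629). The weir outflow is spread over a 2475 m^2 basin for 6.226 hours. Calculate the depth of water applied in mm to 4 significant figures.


Approach: apply the rectangular weir equation with a volume-to-depth conversion, Q = (2/3)*Cd*L*sqrt(2g)*H^1.5; d = Q*t/A * 1000.
Step 1 — weir discharge:
  Q = (2/3)*0.629*1.169*sqrt(2*9.81)*0.3854^1.5 = 0.519506 m^3/s
Step 2 — volume: V = 0.519506 * 6.226*3600 = 11644.0 m^3
Step 3 — depth: d = V/A * 1000 = 11644.0/2475 * 1000 = 4705 mm
Therefore the depth of water applied = 4705 mm.


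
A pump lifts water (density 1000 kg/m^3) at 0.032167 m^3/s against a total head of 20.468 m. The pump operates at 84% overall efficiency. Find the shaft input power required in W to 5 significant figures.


Approach: apply hydraulic power then efficiency conversion, P = rho*g*Q*H; P_in = P/eta.
Step 1 — hydraulic power (P = rho*g*Q*H):
  P = 1000 * 9.81 * 0.032167 * 20.468 = 6458.847 W
Step 2 — input power: P_in = P/eta = 6458.847 / 0.84 = 7689.1 W
Therefore the shaft input power required = 7689.1 W.


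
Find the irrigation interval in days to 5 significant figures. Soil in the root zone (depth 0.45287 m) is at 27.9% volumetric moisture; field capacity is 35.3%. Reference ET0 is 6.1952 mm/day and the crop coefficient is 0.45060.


Approach: apply soil-water budget scheduling, SMD = (FC-theta)/100*depth*1000; ETc = ET0*Kc; interval = SMD/ETc.
Step 1 — soil moisture deficit:
  SMD = (35.3 - 27.9)/100 * 0.45287 * 1000 = 33.51238 mm
Step 2 — daily crop ET (ETc = ET0*Kc):
  ETc = 6.1952 * 0.45060 = 2.791557 mm/day
Step 3 — irrigation interval (SMD/ETc):
  interval = 33.51238 / 2.791557 = 12.005 days
Therefore the irrigation interval = 12.005 days.


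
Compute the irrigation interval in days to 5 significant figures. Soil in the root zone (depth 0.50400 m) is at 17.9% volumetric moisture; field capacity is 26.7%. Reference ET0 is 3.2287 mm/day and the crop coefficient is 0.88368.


Approach: apply soil-water budget scheduling, SMD = (FC-theta)/100*depth*1000; ETc = ET0*Kc; interval = SMD/ETc.
Step 1 — soil moisture deficit:
  SMD = (26.7 - 17.9)/100 * 0.50400 * 1000 = 44.35200 mm
Step 2 — daily crop ET (ETc = ET0*Kc):
  ETc = 3.2287 * 0.88368 = 2.853138 mm/day
Step 3 — irrigation interval (SMD/ETc):
  interval = 44.35200 / 2.853138 = 15.545 days
Therefore the irrigation interval = 15.545 days.


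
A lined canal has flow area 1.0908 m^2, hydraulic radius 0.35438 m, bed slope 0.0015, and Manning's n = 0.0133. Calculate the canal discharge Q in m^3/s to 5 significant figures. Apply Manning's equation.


Approach: apply Manning's equation, Q = (1/n)*A*R^(2/3)*S^(1/2).
Q = (1/0.0133) * 1.0908 * 0.35438^(2/3) * 0.0015^(1/2) = 1.5907 m^3/s
Therefore the canal discharge Q = 1.5907 m^3/s.


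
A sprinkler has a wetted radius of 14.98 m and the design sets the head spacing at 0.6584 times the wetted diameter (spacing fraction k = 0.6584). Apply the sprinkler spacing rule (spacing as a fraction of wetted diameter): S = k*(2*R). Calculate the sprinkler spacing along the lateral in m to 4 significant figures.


S = 0.6584 * (2 * 14.98) = 19.73 m
Therefore the sprinkler spacing along the lateral = 19.73 m.


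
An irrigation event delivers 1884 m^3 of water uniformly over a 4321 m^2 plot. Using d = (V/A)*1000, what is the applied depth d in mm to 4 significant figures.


d = (1884 / 4321) * 1000 = 436.0 mm
Therefore the applied depth d = 436.0 mm.


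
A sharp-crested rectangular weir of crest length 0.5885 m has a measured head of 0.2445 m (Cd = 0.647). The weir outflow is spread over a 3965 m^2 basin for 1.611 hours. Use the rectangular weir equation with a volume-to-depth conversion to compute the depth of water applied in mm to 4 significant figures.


Approach: apply the rectangular weir equation with a volume-to-depth conversion, Q = (2/3)*Cd*L*sqrt(2g)*H^1.5; d = Q*t/A * 1000.
Step 1 — weir discharge:
  Q = (2/3)*0.647*0.5885*sqrt(2*9.81)*0.2445^1.5 = 0.135934 m^3/s
Step 2 — volume: V = 0.135934 * 1.611*3600 = 788.361 m^3
Step 3 — depth: d = V/A * 1000 = 788.361/3965 * 1000 = 198.8 mm
Therefore the depth of water applied = 198.8 mm.


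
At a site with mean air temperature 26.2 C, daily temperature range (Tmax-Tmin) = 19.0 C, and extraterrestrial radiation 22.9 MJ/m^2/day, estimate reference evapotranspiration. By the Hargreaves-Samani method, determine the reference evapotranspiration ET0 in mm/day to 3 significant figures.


Approach: apply the Hargreaves-Samani method, ET0 = 0.0023*(Tmean+17.8)*sqrt(Tmax-Tmin)*0.408*Ra.
ET0 = 0.0023*(26.2+17.8)*sqrt(19.0)*0.408*22.9 = 4.12 mm/day
Therefore the reference evapotranspiration ET0 = 4.12 mm/day.


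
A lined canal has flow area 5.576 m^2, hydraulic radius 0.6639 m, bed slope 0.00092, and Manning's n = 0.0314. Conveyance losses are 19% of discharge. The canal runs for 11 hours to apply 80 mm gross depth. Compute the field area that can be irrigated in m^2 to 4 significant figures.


Approach: apply Manning's equation with a conveyance and depth budget, Q = (1/n)*A*R^(2/3)*S^(1/2); Q_field = Q*(1-loss); Area = Q_field*t/(d/1000).
Step 1 — canal discharge (Manning's equation):
  Q = (1/0.0314) * 5.576 * 0.6639^(2/3) * 0.00092^(1/2) = 4.09910 m^3/s
Step 2 — delivered flow: Q_field = 4.09910*(1 - 19/100) = 3.32027 m^3/s
Step 3 — volume delivered: V = 3.32027 * 11*3600 = 131483 m^3
Step 4 — area served: A = V / (depth/1000) = 131483 / 0.08 = 1644000 m^2
Therefore the field area that can be irrigated = 1644000 m^2.


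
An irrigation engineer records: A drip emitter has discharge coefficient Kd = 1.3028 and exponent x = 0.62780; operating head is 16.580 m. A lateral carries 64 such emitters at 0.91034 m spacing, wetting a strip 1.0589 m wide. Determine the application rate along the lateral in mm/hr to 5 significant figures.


Approach: apply the emitter equation with a lateral mass balance, q = Kd*h^x; Q = n*q; rate = Q/(n*spacing*width).
Step 1 — single emitter flow (q = Kd*h^x):
  q = 1.3028 * 16.580^0.62780 = 7.595090 L/hr
Step 2 — total lateral flow: Q = 64 * 7.595090 = 486.0857 L/hr
Step 3 — wetted area: A = 64 * 0.91034 * 1.0589 = 61.69338 m^2
Step 4 — application rate: Q/A = 486.0857/61.69338 = 7.8791 mm/hr
Therefore the application rate along the lateral = 7.8791 mm/hr.


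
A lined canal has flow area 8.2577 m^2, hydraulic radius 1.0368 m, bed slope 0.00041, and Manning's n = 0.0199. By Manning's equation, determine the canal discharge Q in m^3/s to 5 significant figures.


Approach: apply Manning's equation, Q = (1/n)*A*R^(2/3)*S^(1/2).
Q = (1/0.0199) * 8.2577 * 1.0368^(2/3) * 0.00041^(1/2) = 8.6072 m^3/s
Therefore the canal discharge Q = 8.6072 m^3/s.


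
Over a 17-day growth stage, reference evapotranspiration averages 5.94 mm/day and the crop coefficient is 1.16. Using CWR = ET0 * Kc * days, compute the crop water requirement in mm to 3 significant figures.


CWR = 5.94 * 1.16 * 17 = 117 mm
Therefore the crop water requirement = 117 mm.


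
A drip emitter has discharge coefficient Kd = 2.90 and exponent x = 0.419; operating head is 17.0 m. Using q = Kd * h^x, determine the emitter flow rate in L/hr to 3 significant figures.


q = 2.90 * 17.0^0.419 = 9.51 L/hr
Therefore the emitter flow rate = 9.51 L/hr.


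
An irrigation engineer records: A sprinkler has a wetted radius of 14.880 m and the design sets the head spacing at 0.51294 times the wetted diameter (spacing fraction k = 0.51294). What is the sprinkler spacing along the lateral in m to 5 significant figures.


Approach: apply the sprinkler spacing rule (spacing as a fraction of wetted diameter), S = k*(2*R).
S = 0.51294 * (2 * 14.880) = 15.265 m
Therefore the sprinkler spacing along the lateral = 15.265 m.


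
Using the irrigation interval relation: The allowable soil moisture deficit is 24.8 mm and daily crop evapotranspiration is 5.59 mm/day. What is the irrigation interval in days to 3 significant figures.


Approach: apply the irrigation interval relation, interval = SMD / ETc.
interval = 24.8 / 5.59 = 4.44 days
Therefore the irrigation interval = 4.44 days.


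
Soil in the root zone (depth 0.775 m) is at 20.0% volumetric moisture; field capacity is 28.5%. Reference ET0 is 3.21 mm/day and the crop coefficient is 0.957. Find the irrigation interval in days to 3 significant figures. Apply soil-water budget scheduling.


Approach: apply soil-water budget scheduling, SMD = (FC-theta)/100*depth*1000; ETc = ET0*Kc; interval = SMD/ETc.
Step 1 — soil moisture deficit:
  SMD = (28.5 - 20.0)/100 * 0.775 * 1000 = 65.875 mm
Step 2 — daily crop ET (ETc = ET0*Kc):
  ETc = 3.21 * 0.957 = 3.0720 mm/day
Step 3 — irrigation interval (SMD/ETc):
  interval = 65.875 / 3.0720 = 21.4 days
Therefore the irrigation interval = 21.4 days.


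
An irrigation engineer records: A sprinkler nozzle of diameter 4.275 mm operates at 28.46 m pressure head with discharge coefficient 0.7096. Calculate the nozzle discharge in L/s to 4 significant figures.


Approach: apply the orifice equation, Q = Cd*A*sqrt(2*g*h), A = pi*(d/2)^2.
A = pi*(4.275e-3/2)^2 = 1.43536e-05 m^2
Q = 0.7096 * 1.43536e-05 * sqrt(2*9.81*28.46) * 1000 = 0.2407 L/s
Therefore the nozzle discharge = 0.2407 L/s.


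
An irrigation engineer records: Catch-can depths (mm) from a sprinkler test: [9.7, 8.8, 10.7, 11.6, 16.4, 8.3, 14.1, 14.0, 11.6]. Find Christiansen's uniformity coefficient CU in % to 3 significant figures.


Approach: apply Christiansen's uniformity coefficient, CU = (1 - mean_abs_deviation/mean)*100.
mean = 11.689 mm
mean |d_i - mean| = 2.0963 mm
CU = (1 - 2.0963/11.689)*100 = 82.1 %
Therefore Christiansen's uniformity coefficient CU = 82.1 %.


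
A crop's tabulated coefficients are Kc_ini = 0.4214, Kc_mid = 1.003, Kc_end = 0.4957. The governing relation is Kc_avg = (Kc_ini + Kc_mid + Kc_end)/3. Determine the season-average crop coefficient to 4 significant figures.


Kc_avg = (0.4214 + 1.003 + 0.4957)/3 = 0.6400
Therefore the season-average crop coefficient = 0.6400.


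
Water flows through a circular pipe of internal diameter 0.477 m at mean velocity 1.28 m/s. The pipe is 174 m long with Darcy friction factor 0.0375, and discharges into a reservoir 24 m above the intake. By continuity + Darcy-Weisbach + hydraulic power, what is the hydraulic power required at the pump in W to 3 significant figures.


Approach: apply continuity + Darcy-Weisbach + hydraulic power, Q = A*v; hf = f*(L/D)*(v^2/(2g)); H = static + hf; P = rho*g*Q*H.
Step 1 — flow rate (continuity, Q = A*v):
  A = pi*(0.477/2)^2 = 0.17870 m^2
  Q = 0.17870 * 1.28 = 0.22874 m^3/s
Step 2 — friction head loss (Darcy-Weisbach):
  hf = 0.0375 * (174/0.477) * (1.28^2 / (2*9.81))
  hf = 1.1423 m
Step 3 — total head: H = 24 + 1.1423 = 25.142 m
Step 4 — hydraulic power (P = rho*g*Q*H):
  P = 1000 * 9.81 * 0.22874 * 25.142 = 56400 W
Therefore the hydraulic power required at the pump = 56400 W.


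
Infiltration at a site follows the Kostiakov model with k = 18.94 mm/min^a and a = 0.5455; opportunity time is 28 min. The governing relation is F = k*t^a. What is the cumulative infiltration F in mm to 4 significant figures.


F = 18.94 * 28^0.5455 = 116.6 mm
Therefore the cumulative infiltration F = 116.6 mm.


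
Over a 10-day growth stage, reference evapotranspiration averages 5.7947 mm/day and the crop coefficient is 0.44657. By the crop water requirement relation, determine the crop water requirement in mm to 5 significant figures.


Approach: apply the crop water requirement relation, CWR = ET0 * Kc * days.
CWR = 5.7947 * 0.44657 * 10 = 25.877 mm
Therefore the crop water requirement = 25.877 mm.


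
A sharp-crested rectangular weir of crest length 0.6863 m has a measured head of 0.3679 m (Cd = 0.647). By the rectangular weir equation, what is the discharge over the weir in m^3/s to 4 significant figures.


Approach: apply the rectangular weir equation, Q = (2/3)*Cd*L*sqrt(2g)*H^1.5.
Q = (2/3)*0.647*0.6863*sqrt(2*9.81)*0.3679^1.5 = 0.2926 m^3/s
Therefore the discharge over the weir = 0.2926 m^3/s.


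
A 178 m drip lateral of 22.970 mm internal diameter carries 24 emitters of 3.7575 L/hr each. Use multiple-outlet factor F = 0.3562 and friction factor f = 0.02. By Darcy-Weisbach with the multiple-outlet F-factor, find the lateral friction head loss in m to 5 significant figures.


Approach: apply Darcy-Weisbach with the multiple-outlet F-factor, Q = n*q/(3600*1000) m^3/s; v = Q/A; hf = F*f*(L/D)*(v^2/(2g)).
Q = 24*3.7575/(3600*1000) = 2.505000e-05 m^3/s
A = pi*(22.970e-3/2)^2 = 4.143925e-04 m^2, so v = Q/A = 0.06044994 m/s
hf = 0.3562*0.02*(178/0.022970)*(0.06044994^2/(2*9.81)) = 0.010282 m
Therefore the lateral friction head loss = 0.010282 m.


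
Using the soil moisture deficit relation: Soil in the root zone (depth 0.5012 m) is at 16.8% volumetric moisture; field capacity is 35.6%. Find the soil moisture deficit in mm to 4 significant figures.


Approach: apply the soil moisture deficit relation, SMD = (FC - theta)/100 * depth * 1000.
SMD = (35.6 - 16.8)/100 * 0.5012 * 1000 = 94.23 mm
Therefore the soil moisture deficit = 94.23 mm.
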